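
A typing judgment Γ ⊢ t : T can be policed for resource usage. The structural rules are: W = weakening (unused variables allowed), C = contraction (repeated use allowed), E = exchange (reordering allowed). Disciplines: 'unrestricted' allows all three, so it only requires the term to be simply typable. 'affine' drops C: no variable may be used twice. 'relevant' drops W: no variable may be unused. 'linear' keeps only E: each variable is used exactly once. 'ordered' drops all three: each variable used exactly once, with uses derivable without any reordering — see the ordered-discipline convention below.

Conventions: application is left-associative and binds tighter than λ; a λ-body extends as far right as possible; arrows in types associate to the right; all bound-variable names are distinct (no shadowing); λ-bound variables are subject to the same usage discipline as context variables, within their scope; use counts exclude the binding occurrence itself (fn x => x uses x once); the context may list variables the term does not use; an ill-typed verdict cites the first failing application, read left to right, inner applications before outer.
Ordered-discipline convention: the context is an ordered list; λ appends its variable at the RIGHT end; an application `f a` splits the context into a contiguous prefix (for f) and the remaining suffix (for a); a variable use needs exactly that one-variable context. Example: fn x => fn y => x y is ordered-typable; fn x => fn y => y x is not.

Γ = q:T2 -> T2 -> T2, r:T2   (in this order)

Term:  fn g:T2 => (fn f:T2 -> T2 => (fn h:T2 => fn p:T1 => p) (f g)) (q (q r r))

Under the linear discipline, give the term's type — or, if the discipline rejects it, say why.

not well-typed under linear — q ×2, r ×2 used more than once (contraction); h never used (weakening)
use counts: q: 2×, r: 2×, g (bound): 1×, f (bound): 1×, h (bound): 0×, p (bound): 1×
uses in reading order: p, f, g, q, q, r, r
typing: the term checks, with type T2 -> T1 -> T1
all disciplines: ordered ✗ · linear ✗ · affine ✗ · relevant ✗ · unrestricted ✓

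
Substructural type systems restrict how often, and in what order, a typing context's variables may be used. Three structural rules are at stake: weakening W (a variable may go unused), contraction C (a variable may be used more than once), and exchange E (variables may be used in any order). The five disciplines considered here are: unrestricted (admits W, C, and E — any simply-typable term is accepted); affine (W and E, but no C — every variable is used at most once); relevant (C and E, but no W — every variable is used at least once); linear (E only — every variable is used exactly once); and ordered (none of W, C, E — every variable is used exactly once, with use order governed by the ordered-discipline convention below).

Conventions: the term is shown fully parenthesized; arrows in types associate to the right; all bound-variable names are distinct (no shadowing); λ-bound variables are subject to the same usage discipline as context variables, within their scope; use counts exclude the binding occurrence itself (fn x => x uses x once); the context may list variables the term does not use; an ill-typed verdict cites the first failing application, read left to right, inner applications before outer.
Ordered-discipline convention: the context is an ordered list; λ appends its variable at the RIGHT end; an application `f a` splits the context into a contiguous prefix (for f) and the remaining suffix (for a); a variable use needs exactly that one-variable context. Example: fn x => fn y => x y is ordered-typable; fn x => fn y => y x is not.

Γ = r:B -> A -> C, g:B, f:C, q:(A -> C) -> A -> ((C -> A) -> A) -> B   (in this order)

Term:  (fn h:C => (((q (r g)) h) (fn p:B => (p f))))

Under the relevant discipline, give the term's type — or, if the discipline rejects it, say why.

not well-typed under relevant — not simply typable
use counts: r ×1; g ×1; f ×1; q ×1; h (λ-bound) ×1; p (λ-bound) ×1
left-to-right use order: q, r, g, h, p, f
typing: ill-typed: an argument C mismatches the expected A
all disciplines: ordered ✗ · linear ✗ · affine ✗ · relevant ✗ · unrestricted ✗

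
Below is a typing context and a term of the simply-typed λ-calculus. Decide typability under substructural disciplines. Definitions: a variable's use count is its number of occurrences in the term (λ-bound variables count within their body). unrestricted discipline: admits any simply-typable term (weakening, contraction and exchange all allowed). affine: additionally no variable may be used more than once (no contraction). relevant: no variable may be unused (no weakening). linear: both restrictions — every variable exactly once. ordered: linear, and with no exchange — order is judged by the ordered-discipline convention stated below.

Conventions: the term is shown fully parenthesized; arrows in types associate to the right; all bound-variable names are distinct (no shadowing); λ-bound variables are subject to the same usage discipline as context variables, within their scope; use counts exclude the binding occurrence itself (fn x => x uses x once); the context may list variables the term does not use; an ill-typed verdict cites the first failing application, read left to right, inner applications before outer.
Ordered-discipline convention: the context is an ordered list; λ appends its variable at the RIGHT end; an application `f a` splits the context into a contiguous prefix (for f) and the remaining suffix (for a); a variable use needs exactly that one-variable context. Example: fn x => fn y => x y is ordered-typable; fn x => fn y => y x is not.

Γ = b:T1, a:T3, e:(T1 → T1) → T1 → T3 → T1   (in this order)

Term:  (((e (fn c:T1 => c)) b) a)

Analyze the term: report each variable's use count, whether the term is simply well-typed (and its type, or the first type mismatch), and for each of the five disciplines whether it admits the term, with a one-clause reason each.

use counts: b ×1; a ×1; e ×1; c (bound) ×1
use order (left to right): e, c, b, a
typing: well-typed at T1
ordered ✗ (use order e, c, b, a needs exchange)
linear ✓ (each of b, a, e, c used exactly once)
affine ✓ (b, a, e, c: no repeats, contraction unneeded)
relevant ✓ (every one of b, a, e, c appears)
unrestricted ✓ (well-typed at T1; no restrictions here)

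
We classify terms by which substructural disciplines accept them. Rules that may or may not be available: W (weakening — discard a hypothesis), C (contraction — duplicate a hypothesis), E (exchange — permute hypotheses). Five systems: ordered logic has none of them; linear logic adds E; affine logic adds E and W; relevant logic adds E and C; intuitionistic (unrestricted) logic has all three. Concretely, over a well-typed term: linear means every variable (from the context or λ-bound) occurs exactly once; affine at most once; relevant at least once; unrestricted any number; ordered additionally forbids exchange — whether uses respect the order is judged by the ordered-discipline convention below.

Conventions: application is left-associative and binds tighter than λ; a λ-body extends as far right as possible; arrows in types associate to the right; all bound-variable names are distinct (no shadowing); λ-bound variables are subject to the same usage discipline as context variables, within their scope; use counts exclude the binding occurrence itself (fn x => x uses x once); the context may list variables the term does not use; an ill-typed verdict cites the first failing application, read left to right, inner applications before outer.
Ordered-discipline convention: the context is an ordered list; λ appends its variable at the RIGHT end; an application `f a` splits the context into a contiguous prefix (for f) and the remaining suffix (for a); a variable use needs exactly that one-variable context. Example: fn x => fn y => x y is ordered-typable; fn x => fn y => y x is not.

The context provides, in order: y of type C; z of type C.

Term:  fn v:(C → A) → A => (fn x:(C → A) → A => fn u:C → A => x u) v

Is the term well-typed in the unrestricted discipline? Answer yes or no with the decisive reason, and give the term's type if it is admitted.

yes — well-typed at ((C → A) → A) → (C → A) → A; no restrictions here; term : ((C → A) → A) → (C → A) → A
counts: y: 0×, z: 0×, v (bound): 1×, x (bound): 1×, u (bound): 1×
use order (left to right): x, u, v
typing: the term checks, with type ((C → A) → A) → (C → A) → A
per-discipline verdicts: ordered ✗ · linear ✗ · affine ✓ · relevant ✗ · unrestricted ✓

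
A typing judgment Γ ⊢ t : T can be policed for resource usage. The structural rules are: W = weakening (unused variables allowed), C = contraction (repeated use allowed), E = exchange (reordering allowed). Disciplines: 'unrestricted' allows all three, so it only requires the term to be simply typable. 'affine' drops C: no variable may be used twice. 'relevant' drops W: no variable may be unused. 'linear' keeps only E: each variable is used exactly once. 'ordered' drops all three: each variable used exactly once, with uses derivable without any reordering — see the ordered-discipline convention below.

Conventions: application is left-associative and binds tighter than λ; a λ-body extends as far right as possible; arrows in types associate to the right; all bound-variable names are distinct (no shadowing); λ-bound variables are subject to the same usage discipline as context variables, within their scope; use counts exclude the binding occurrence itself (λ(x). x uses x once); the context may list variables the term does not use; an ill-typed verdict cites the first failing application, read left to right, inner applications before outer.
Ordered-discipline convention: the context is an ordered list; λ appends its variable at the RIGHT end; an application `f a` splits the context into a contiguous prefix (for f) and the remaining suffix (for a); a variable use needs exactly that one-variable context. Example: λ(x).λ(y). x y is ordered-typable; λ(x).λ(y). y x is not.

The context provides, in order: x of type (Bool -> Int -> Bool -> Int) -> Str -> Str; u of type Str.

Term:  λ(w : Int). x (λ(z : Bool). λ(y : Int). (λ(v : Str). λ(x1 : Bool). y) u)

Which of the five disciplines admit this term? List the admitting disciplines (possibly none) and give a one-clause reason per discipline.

accepted by: affine, unrestricted
variable uses: x: 1; u: 1; w (bound): 0; z (bound): 0; y (bound): 1; v (bound): 0; x1 (bound): 0
use order (left to right): x, y, u
typing: well-typed — term : Int -> Str -> Str
ordered ✗ (w, z, v, x1 never used (weakening))
linear ✗ (w, z, v, x1 never used (weakening))
affine ✓ (no duplicate uses among x, u, w, z, y, v, x1)
relevant ✗ (w, z, v, x1 never used (weakening))
unrestricted ✓ (simply typable at Int -> Str -> Str; W, C, E all held)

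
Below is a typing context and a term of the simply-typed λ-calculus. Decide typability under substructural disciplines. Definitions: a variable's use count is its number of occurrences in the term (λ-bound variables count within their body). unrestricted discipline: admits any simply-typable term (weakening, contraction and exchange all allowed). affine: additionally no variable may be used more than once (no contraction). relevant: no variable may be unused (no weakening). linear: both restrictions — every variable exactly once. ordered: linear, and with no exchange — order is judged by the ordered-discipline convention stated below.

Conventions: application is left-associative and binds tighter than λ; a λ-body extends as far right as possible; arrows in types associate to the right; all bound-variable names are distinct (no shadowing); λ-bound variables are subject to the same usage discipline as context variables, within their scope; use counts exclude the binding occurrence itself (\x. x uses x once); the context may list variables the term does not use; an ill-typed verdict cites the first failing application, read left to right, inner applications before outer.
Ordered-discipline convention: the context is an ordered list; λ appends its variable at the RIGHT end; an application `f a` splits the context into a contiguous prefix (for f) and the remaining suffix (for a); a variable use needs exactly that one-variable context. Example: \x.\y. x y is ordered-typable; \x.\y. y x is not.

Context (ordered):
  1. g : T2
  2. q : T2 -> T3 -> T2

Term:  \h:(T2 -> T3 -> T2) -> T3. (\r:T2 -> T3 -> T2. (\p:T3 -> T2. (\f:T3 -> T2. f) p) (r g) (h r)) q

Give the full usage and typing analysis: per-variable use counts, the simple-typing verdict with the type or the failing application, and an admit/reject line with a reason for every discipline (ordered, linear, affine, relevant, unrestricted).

variable uses: g=1; q=1; h [bound]=1; r [bound]=2; p [bound]=1; f [bound]=1
left-to-right use order: f, p, r, g, h, r, q
typing: well-typed — term : ((T2 -> T3 -> T2) -> T3) -> T2
ordered: ✗, needs contraction — r ×2
linear: ✗, needs contraction — r ×2
affine: ✗, needs contraction — r ×2
relevant: ✓, g, q, h, r, p, f: all used, weakening unneeded
unrestricted: ✓, simply typable at ((T2 -> T3 -> T2) -> T3) -> T2; W, C, E all held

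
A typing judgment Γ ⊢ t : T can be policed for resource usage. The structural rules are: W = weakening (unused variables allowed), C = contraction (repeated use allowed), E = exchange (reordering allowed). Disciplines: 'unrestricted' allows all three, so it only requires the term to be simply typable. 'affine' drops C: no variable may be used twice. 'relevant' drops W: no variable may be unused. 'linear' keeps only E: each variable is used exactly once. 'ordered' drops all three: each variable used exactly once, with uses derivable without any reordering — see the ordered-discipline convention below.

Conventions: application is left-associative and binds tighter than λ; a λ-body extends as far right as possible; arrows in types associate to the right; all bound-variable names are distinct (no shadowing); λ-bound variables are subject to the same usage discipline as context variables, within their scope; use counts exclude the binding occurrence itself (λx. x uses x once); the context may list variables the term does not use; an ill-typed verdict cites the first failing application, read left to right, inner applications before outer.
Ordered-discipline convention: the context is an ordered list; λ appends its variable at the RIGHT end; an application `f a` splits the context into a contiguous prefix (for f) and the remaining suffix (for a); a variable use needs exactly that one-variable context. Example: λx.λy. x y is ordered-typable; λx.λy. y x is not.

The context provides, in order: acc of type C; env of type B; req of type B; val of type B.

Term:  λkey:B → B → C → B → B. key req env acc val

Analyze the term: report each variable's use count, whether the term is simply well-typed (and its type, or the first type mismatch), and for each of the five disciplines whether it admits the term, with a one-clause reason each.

usage: acc: 1; env: 1; req: 1; val: 1; key (bound): 1
uses in reading order: key, req, env, acc, val
typing: well-typed — term : (B → B → C → B → B) → B
ordered ✗ (use order key, req, env, acc, val needs exchange)
linear ✓ (each of acc, env, req, val, key used exactly once)
affine ✓ (at most one use each (acc, env, req, val, key))
relevant ✓ (every one of acc, env, req, val, key appears)
unrestricted ✓ (simply typable at (B → B → C → B → B) → B; W, C, E all held)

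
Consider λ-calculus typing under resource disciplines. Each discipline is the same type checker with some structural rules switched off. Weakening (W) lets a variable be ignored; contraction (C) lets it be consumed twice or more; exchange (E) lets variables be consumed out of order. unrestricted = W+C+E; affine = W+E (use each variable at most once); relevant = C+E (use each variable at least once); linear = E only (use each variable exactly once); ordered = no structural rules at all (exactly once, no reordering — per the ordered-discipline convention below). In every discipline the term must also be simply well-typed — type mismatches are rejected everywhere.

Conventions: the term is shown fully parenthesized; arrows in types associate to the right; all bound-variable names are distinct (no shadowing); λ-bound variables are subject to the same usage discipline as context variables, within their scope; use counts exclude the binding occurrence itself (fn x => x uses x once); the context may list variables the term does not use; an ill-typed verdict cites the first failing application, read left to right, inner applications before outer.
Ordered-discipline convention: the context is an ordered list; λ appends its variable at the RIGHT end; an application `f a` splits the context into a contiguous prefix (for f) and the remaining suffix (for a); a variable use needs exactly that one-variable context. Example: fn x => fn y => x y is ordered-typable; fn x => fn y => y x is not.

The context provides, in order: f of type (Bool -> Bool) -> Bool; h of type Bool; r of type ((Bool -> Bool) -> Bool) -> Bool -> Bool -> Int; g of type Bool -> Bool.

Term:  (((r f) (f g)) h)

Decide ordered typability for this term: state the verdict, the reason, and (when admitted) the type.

no — uses contraction: f ×2
variable uses: f ×2, h ×1, r ×1, g ×1
order of uses: r, f, f, g, h
typing: ✓ — Int
per-discipline verdicts: ordered ✗; linear ✗; affine ✗; relevant ✓; unrestricted ✓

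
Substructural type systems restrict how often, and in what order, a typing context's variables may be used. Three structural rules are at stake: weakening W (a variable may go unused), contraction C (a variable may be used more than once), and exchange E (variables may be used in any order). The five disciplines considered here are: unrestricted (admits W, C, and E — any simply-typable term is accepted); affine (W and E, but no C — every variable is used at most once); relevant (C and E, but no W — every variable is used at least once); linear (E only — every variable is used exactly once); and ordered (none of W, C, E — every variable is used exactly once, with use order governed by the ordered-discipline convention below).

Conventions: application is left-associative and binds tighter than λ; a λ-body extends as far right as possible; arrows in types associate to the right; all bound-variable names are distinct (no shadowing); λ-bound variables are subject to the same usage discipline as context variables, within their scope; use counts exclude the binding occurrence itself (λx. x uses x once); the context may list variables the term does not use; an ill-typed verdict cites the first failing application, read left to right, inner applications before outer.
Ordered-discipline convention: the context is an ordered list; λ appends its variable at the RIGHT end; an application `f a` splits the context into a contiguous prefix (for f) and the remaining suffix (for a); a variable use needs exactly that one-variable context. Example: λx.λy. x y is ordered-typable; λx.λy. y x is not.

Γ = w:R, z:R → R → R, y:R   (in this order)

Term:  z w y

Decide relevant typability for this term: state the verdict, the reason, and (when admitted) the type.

yes — at least one use each (w, z, y); term : R
use counts: w=1; z=1; y=1
uses in reading order: z, w, y
typing: well-typed at R
all disciplines: ordered ✗ · linear ✓ · affine ✓ · relevant ✓ · unrestricted ✓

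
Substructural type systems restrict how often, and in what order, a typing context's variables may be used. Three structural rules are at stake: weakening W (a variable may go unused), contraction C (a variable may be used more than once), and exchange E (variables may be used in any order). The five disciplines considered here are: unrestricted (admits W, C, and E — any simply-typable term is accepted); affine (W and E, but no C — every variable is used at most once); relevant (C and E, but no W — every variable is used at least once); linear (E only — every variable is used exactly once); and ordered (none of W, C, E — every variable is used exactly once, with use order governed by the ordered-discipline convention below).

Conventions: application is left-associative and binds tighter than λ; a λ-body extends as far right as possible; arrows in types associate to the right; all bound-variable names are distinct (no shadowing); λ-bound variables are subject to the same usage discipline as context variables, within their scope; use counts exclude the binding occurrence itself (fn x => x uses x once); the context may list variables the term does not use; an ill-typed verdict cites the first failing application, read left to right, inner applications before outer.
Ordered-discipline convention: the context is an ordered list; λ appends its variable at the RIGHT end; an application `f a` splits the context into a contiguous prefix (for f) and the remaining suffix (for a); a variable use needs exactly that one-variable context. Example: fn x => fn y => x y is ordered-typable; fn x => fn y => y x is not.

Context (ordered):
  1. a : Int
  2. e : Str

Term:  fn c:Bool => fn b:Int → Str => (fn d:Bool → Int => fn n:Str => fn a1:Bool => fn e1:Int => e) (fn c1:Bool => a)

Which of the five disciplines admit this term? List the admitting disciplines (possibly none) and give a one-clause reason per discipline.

admitting disciplines: affine, unrestricted
variable uses: a: 1×; e: 1×; c (λ-bound): 0×; b (λ-bound): 0×; d (λ-bound): 0×; n (λ-bound): 0×; a1 (λ-bound): 0×; e1 (λ-bound): 0×; c1 (λ-bound): 0×
uses in reading order: e, a
typing: ✓ — Bool → (Int → Str) → Str → Bool → Int → Str
ordered ✗ (needs weakening: c, b, d, n, a1, e1, c1 unused)
linear ✗ (needs weakening: c, b, d, n, a1, e1, c1 unused)
affine ✓ (none of a, e, c, b, d, n, a1, e1, c1 used more than once)
relevant ✗ (needs weakening: c, b, d, n, a1, e1, c1 unused)
unrestricted ✓ (simply typable at Bool → (Int → Str) → Str → Bool → Int → Str; W, C, E all held)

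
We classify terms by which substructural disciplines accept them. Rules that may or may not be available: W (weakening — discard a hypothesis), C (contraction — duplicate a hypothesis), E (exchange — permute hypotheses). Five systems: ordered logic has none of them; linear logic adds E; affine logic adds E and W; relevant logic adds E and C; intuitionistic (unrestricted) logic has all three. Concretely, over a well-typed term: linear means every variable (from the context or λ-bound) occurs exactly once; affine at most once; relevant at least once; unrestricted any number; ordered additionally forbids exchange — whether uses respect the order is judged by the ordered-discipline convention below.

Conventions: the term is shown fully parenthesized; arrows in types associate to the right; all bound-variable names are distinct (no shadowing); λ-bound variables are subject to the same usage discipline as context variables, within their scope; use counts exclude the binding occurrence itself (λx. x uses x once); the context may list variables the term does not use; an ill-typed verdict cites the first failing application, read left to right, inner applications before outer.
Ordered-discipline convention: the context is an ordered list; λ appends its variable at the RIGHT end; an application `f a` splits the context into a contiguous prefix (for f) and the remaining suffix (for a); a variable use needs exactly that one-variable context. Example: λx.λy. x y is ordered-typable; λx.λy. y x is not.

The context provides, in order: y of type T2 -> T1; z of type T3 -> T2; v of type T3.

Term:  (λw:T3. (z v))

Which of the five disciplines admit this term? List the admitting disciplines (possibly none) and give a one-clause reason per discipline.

admitted in: affine, unrestricted
usage: y=0; z=1; v=1; w (λ-bound)=0
uses in reading order: z, v
typing: ✓ — T3 -> T2
ordered: ✗ — y, w left unused
linear: ✗ — y, w left unused
affine: ✓ — none of y, z, v, w used more than once
relevant: ✗ — y, w left unused
unrestricted: ✓ — well-typed at T3 -> T2; no restrictions here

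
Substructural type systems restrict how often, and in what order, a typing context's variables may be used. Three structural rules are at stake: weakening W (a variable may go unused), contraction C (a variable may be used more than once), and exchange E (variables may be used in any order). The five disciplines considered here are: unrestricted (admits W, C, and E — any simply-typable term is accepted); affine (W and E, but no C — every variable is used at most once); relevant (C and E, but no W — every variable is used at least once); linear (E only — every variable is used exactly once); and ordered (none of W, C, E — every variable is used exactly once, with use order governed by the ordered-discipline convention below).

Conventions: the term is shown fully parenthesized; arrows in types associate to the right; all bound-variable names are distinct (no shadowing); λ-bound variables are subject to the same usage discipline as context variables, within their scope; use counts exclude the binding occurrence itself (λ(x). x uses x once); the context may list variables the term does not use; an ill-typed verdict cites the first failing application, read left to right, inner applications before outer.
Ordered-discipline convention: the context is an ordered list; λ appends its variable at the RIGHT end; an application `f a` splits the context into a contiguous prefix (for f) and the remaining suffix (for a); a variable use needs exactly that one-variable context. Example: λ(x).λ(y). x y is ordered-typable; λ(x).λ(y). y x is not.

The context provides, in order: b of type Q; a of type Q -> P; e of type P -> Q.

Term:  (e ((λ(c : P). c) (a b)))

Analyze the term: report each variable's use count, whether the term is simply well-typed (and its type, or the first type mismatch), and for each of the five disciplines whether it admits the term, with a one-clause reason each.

counts: b ×1; a ×1; e ×1; c (bound) ×1
left-to-right use order: e, c, a, b
typing: well-typed at Q
ordered ✗ (use order e, c, a, b needs exchange)
linear ✓ (single use per variable (b, a, e, c))
affine ✓ (no duplicate uses among b, a, e, c)
relevant ✓ (at least one use each (b, a, e, c))
unrestricted ✓ (simply typable at Q; W, C, E all held)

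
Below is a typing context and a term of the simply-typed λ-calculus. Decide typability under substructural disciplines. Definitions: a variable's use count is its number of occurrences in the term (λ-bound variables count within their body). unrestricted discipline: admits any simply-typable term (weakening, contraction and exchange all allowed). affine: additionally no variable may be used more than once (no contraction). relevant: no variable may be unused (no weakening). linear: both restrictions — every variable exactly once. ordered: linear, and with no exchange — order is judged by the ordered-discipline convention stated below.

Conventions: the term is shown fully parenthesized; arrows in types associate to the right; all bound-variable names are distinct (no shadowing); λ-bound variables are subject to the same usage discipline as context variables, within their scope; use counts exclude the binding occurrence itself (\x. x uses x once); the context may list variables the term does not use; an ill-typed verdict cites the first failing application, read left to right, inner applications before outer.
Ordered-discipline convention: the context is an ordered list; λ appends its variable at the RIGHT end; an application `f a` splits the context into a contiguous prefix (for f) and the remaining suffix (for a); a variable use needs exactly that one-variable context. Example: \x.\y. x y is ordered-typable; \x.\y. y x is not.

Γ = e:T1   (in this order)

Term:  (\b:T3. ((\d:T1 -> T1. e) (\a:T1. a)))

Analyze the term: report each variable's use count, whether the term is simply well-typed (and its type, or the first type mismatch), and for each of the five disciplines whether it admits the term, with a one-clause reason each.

usage: e: 1×, b (bound): 0×, d (bound): 0×, a (bound): 1×
order of uses: e, a
typing: the term checks, with type T3 -> T1
ordered: ✗ — b, d left unused
linear: ✗ — b, d left unused
affine: ✓ — e, b, d, a: no repeats, contraction unneeded
relevant: ✗ — b, d left unused
unrestricted: ✓ — typability at T3 -> T1 is all that's needed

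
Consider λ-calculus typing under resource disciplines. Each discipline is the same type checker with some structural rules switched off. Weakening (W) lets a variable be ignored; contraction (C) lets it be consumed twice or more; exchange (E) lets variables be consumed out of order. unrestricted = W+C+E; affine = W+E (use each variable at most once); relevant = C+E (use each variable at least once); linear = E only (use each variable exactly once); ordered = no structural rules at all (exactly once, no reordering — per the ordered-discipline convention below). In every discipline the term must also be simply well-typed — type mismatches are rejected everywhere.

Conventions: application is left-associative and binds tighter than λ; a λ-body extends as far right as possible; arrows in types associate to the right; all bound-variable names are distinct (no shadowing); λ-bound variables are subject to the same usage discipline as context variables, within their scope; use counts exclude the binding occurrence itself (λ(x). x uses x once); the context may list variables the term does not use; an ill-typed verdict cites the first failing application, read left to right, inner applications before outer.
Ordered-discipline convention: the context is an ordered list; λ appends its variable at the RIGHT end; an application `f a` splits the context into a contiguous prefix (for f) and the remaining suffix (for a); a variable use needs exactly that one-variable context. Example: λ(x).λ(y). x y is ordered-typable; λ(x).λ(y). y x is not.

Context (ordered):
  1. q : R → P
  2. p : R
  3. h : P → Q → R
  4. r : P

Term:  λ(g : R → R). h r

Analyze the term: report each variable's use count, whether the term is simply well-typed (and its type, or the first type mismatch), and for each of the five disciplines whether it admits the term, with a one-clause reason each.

usage: q ×0, p ×0, h ×1, r ×1, g (bound) ×0
left-to-right use order: h, r
typing: ✓ — (R → R) → Q → R
ordered ✗ (unused: q, p, g — weakening required)
linear ✗ (unused: q, p, g — weakening required)
affine ✓ (q, p, h, r, g: no repeats, contraction unneeded)
relevant ✗ (unused: q, p, g — weakening required)
unrestricted ✓ (typability at (R → R) → Q → R is all that's needed)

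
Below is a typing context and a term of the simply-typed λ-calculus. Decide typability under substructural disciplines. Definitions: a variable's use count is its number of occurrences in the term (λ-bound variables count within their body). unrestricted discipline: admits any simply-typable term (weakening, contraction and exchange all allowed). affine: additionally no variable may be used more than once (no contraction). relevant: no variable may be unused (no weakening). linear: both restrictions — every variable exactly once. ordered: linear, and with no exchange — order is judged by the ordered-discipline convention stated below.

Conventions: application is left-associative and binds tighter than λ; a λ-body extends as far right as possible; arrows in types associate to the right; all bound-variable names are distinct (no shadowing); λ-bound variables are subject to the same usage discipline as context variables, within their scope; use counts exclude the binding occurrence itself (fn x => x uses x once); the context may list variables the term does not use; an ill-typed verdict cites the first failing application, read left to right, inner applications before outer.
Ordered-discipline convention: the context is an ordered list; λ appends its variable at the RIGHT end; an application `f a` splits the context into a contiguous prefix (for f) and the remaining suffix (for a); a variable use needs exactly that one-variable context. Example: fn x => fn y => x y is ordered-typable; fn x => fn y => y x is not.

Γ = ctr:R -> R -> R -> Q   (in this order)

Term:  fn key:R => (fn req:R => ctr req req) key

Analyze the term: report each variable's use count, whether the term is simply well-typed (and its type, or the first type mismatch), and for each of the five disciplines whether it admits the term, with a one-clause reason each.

variable uses: ctr: 1×; key (λ-bound): 1×; req (λ-bound): 2×
order of uses: ctr, req, req, key
typing: the term checks, with type R -> R -> Q
ordered: ✗, needs contraction — req ×2
linear: ✗, needs contraction — req ×2
affine: ✗, needs contraction — req ×2
relevant: ✓, at least one use each (ctr, key, req)
unrestricted: ✓, type-checks (R -> R -> Q) and nothing is barred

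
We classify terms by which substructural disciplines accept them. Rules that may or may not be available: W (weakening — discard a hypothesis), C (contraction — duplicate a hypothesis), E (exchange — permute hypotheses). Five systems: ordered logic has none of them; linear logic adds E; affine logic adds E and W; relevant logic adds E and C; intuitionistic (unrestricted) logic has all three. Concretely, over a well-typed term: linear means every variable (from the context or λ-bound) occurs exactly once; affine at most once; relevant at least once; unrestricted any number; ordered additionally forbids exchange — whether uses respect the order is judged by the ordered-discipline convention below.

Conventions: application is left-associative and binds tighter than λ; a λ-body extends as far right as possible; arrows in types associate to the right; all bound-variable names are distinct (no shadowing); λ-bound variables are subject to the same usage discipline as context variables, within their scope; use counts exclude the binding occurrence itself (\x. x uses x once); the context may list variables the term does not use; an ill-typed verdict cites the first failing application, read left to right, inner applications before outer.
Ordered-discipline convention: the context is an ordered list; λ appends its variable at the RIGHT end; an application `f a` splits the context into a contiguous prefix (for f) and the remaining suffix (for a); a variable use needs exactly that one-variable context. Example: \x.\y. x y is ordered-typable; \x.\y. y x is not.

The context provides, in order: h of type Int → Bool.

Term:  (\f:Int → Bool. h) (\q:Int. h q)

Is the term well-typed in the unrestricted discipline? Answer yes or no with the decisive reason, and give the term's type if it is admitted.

yes — type-checks (Int → Bool) and nothing is barred; term : Int → Bool
use counts: h ×2, f [bound] ×0, q [bound] ×1
left-to-right use order: h, h, q
typing: well-typed — term : Int → Bool
all disciplines: ordered ✗, linear ✗, affine ✗, relevant ✗, unrestricted ✓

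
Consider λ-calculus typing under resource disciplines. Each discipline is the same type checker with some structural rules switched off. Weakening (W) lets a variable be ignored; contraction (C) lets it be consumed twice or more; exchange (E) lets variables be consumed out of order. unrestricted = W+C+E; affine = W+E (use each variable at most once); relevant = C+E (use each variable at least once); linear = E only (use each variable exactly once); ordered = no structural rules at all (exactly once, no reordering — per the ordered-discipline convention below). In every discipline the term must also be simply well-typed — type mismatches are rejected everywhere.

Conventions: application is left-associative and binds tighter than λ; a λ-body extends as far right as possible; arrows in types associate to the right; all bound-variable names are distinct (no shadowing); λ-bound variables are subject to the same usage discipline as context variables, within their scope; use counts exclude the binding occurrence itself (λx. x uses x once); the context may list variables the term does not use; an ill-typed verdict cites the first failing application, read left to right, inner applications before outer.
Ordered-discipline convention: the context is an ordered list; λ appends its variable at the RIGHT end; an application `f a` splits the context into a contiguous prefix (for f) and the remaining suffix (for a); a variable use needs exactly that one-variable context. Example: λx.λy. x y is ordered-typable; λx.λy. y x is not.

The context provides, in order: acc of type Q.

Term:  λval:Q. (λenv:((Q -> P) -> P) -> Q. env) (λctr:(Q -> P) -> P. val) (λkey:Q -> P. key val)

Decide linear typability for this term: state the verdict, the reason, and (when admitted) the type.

no — uses contraction: val ×2; unused: acc, ctr — weakening required
counts: acc=0, val (λ-bound)=2, env (λ-bound)=1, ctr (λ-bound)=0, key (λ-bound)=1
use order (left to right): env, val, key, val
typing: well-typed at Q -> Q
summary: ordered ✗; linear ✗; affine ✗; relevant ✗; unrestricted ✓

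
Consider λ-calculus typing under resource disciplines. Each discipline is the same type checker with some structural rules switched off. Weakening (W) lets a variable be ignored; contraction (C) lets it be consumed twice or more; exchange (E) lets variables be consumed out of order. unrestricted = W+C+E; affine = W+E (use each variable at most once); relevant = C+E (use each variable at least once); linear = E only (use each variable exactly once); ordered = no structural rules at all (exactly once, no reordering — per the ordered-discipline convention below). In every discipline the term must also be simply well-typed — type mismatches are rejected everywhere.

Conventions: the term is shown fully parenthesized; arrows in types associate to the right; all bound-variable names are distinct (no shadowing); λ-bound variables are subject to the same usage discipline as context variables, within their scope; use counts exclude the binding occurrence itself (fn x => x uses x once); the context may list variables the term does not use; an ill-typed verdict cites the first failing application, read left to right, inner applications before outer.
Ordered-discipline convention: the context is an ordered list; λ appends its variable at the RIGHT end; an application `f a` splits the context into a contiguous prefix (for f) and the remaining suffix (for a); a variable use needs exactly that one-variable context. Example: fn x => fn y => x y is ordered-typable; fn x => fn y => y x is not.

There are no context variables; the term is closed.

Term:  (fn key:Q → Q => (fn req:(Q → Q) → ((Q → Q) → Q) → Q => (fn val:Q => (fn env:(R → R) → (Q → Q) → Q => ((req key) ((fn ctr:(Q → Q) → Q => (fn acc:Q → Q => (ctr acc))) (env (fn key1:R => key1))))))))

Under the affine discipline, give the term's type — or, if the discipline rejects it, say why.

term : (Q → Q) → ((Q → Q) → ((Q → Q) → Q) → Q) → Q → ((R → R) → (Q → Q) → Q) → Q
use counts: key (λ-bound) ×1, req (λ-bound) ×1, val (λ-bound) ×0, env (λ-bound) ×1, ctr (λ-bound) ×1, acc (λ-bound) ×1, key1 (λ-bound) ×1
use order (left to right): req, key, ctr, acc, env, key1
typing: the term checks, with type (Q → Q) → ((Q → Q) → ((Q → Q) → Q) → Q) → Q → ((R → R) → (Q → Q) → Q) → Q
across the five disciplines: ordered ✗; linear ✗; affine ✓; relevant ✗; unrestricted ✓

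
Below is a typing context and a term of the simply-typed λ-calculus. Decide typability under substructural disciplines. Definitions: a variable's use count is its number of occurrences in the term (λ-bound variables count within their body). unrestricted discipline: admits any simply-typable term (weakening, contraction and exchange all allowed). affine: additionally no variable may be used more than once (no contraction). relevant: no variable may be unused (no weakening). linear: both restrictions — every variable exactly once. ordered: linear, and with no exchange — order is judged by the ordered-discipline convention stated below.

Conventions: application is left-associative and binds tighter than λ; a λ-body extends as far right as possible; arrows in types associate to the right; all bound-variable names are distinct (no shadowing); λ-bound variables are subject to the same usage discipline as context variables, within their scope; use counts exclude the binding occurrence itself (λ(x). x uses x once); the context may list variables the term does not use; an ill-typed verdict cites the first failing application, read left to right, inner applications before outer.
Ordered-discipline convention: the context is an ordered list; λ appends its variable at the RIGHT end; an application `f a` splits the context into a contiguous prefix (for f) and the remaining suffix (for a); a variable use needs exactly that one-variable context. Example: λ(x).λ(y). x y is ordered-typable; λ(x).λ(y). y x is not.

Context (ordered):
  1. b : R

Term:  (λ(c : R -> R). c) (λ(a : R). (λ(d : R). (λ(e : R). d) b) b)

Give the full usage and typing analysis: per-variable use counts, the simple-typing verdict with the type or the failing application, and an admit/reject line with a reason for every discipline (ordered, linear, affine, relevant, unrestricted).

counts: b=2; c [bound]=1; a [bound]=0; d [bound]=1; e [bound]=0
order of uses: c, d, b, b
typing: the term checks, with type R -> R
ordered ✗ (b ×2 used more than once (contraction); needs weakening: a, e unused)
linear ✗ (b ×2 used more than once (contraction); needs weakening: a, e unused)
affine ✗ (b ×2 used more than once (contraction))
relevant ✗ (needs weakening: a, e unused)
unrestricted ✓ (type-checks (R -> R) and nothing is barred)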